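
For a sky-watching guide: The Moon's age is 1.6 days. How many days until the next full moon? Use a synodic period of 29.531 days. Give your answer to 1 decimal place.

13.2 days

Full moon is 0.5 of the way through the cycle: age 0.5 × 29.531 = 14.765 d.
So 13.165 days remain (14.765 − 1.6).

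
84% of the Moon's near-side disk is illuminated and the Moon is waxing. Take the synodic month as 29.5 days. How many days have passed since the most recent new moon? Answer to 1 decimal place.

10.9 days

Invert f = (1 − cos θ)/2 to get cos θ = 1 − 2(0.84) = -0.680, hence θ₀ = arccos -0.680 = 132.8°.
Waxing ⇒ before full, so θ = 132.8°.
That fraction of the synodic month is 132.8/360 × 29.5 d ≈ 10.89 d.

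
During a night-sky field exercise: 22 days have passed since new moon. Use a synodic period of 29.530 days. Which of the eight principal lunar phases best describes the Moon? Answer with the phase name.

last quarter

θ ≈ 360° × 22/29.530 = 268°, which falls in the last quarter sector.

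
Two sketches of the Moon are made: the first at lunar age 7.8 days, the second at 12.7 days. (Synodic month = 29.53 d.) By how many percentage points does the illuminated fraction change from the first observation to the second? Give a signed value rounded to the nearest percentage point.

θ₁ = 360° × 7.8/29.53 = 95.1°, f₁ = (1 − cos θ₁)/2 = 0.544.
θ₂ = 360° × 12.7/29.53 = 154.8°, f₂ = (1 − cos θ₂)/2 = 0.953.
Change = f₂ − f₁ = +0.408 → +41 percentage points.

+41 percentage points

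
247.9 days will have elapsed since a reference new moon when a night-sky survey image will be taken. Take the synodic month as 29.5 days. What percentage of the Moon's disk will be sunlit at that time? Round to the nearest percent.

91%

247.9 d spans 8 complete synodic months (8 × 29.5 = 236.00 d) plus 11.90 d.
Phase angle: θ = 360°·(11.90 d)/(29.5 d) = 145.2°.
With cos θ = (-0.821), the lit fraction is (1 − (-0.821))/2 ≈ 0.911, so 91%.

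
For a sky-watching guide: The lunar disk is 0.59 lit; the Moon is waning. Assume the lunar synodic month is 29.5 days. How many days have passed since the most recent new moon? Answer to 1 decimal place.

21.3 days

Invert f = (1 − cos θ)/2 to get cos θ = 1 − 2(0.59) = -0.180, hence θ₀ = arccos -0.180 = 100.4°.
A waning Moon lies in 180°–360°, so θ = 360° − 100.4° = 259.6°.
Age = 29.5 × 259.6°/360° ≈ 21.28 days.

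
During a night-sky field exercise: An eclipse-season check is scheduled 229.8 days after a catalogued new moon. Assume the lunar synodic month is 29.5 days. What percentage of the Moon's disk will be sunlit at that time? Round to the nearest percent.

38%

229.8 d spans 7 complete synodic months (7 × 29.5 = 206.50 d) plus 23.30 d.
Elongation θ = 360° × 23.30/29.5 ≈ 284.3°.
Illuminated fraction = (1 − cos 284.3°)/2 = (1 − 0.248)/2 ≈ 0.376, so 38%.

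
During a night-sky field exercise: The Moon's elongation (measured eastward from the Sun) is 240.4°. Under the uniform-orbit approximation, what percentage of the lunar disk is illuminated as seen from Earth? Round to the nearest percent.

cos 240.4° = (-0.494), so f = (1 − (-0.494))/2 = 0.747, i.e. 75%.

75%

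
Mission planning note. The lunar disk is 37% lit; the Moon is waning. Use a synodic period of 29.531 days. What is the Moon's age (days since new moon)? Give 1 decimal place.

cos θ = 1 − 2f = 0.260, giving a principal value of 74.9°.
Since the Moon is past full (waning), take the reflex angle: θ = 360° − 74.9° = 285.1°.
That fraction of the synodic month is 285.1/360 × 29.531 d ≈ 23.38 d.

23.4 days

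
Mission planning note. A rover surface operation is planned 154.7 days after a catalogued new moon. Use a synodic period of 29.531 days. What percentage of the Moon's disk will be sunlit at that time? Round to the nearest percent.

154.7 d spans 5 complete synodic months (5 × 29.531 = 147.66 d) plus 7.04 d.
Phase angle: θ = 360°·(7.04 d)/(29.531 d) = 85.9°.
With cos θ = 0.072, the lit fraction is (1 − 0.072)/2 ≈ 0.464, so 46%.

46%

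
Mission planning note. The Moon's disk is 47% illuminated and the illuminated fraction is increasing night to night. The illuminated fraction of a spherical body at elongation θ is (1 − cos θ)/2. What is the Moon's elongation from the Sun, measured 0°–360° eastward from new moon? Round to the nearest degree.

87°

Invert f = (1 − cos θ)/2 to get cos θ = 1 − 2(0.47) = 0.060, hence θ₀ = arccos 0.060 = 86.6°.
Before full moon the principal value applies: θ = 86.6°.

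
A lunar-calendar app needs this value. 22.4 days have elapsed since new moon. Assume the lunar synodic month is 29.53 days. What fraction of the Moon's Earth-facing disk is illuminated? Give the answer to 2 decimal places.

Elongation θ = 360° × 22.4/29.53 ≈ 273.1°.
cos 273.1° = 0.054, so f = (1 − 0.054)/2 = 0.473.

0.47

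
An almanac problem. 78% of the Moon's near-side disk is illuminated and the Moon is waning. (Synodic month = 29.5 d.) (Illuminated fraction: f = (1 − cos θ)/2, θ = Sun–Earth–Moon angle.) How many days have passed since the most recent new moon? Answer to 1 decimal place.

From f = (1 − cos θ)/2: cos θ = 1 − 2×0.78 = -0.560; arccos → 124.1°.
Since the Moon is past full (waning), take the reflex angle: θ = 360° − 124.1° = 235.9°.
Age = 29.5 × 235.9°/360° ≈ 19.33 days.

19.3 days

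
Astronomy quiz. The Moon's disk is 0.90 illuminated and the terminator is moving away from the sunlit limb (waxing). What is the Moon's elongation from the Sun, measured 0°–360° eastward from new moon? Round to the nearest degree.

143°

cos θ = 1 − 2f = -0.800, giving a principal value of 143.1°.
The Moon is waxing (0°–180°), so θ = 143.1° directly.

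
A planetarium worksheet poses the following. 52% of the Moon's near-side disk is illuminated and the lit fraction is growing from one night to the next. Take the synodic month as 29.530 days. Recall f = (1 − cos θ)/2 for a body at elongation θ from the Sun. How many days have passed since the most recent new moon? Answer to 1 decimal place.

7.6 days

Invert f = (1 − cos θ)/2 to get cos θ = 1 − 2(0.52) = -0.040, hence θ₀ = arccos -0.040 = 92.3°.
Before full moon the principal value applies: θ = 92.3°.
Age = 29.530 × 92.3°/360° ≈ 7.57 days.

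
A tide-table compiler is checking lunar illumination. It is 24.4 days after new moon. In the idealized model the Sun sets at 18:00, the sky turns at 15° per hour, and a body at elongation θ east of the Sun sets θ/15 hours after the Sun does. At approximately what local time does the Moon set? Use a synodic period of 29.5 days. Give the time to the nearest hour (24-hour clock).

The Moon has covered 24.4/29.5 of its cycle, so θ ≈ 360° × 24.4/29.5 = 297.8°.
At 15° of sky rotation per hour, 297.8° corresponds to a 19.85 h lag.
18:00 + 19.85 h ≈ 13:51 → 14:00 to the nearest hour.

14:00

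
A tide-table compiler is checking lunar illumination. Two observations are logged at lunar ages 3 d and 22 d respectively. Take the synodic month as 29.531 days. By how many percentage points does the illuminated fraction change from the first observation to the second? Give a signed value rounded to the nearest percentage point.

θ₁ = 360° × 3/29.531 = 36.6°, f₁ = (1 − cos θ₁)/2 = 0.098.
θ₂ = 360° × 22/29.531 = 268.2°, f₂ = (1 − cos θ₂)/2 = 0.516.
Change = f₂ − f₁ = +0.417 → +42 percentage points.

+42 percentage points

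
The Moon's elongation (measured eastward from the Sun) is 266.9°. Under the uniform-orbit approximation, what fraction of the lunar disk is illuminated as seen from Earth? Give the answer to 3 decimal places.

Half-versine of 266.9°: (1 − (-0.054))/2 = 0.527.

0.527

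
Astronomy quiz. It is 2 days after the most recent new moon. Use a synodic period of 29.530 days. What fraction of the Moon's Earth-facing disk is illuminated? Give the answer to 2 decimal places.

0.04

Elongation θ = 360° × 2/29.530 ≈ 24.4°.
cos 24.4° = 0.911, so f = (1 − 0.911)/2 = 0.045.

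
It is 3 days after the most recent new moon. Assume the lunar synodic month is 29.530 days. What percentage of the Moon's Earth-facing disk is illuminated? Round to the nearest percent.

10%

The Moon has covered 3/29.530 of its cycle, so θ ≈ 360° × 3/29.530 = 36.6°.
Illuminated fraction = (1 − cos 36.6°)/2 = (1 − 0.803)/2 ≈ 0.098, so 10%.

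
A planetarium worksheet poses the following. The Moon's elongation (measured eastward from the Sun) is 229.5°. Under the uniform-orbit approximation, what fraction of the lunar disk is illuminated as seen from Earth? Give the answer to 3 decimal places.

f = (1 − cos 229.5°)/2 = (1 − (-0.649))/2 ≈ 0.825.

0.825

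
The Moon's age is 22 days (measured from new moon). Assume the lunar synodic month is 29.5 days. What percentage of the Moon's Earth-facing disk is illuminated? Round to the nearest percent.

Phase angle: θ = 360°·(22 d)/(29.5 d) = 268.5°.
cos 268.5° = (-0.027), so f = (1 − (-0.027))/2 = 0.513, so 51%.

51%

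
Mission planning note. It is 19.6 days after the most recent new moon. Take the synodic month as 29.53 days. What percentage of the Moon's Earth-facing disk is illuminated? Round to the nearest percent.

Elongation θ = 360° × 19.6/29.53 ≈ 238.9°.
cos 238.9° = (-0.516), so f = (1 − (-0.516))/2 = 0.758, so 76%.

76%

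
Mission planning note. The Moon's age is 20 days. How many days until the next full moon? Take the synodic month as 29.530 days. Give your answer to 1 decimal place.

24.3 days

Full moon is 0.5 of the way through the cycle: age 0.5 × 29.530 = 14.765 d.
Already past this cycle's full moon; the next is at 14.765 + 29.530 = 44.295 d, so 44.295 − 20 = 24.295 days.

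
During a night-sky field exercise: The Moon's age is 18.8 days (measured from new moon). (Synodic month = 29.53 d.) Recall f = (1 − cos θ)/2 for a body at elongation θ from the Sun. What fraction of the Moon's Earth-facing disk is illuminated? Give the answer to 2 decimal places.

Elongation θ = 360° × 18.8/29.53 ≈ 229.2°.
cos 229.2° = (-0.654), so f = (1 − (-0.654))/2 = 0.827.

0.83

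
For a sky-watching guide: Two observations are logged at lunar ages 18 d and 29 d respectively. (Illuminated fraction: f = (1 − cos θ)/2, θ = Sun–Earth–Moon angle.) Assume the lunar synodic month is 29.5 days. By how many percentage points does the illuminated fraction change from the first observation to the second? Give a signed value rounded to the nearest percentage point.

First observation: θ = 360°·18/29.5 = 219.7°, so f = 0.885.
Second observation: θ = 353.9°, f = 0.003.
Δf = 0.003 − 0.885 = -0.882, i.e. -88 pp.

-88 pp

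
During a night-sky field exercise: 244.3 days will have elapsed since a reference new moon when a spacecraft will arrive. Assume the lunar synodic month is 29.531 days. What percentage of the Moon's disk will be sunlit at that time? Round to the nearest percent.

244.3/29.531 = 8.273 lunations, so 8 complete cycles and 8.05 d into the next.
Phase angle: θ = 360°·(8.05 d)/(29.531 d) = 98.2°.
With cos θ = (-0.142), the lit fraction is (1 − (-0.142))/2 ≈ 0.571, so 57%.

57%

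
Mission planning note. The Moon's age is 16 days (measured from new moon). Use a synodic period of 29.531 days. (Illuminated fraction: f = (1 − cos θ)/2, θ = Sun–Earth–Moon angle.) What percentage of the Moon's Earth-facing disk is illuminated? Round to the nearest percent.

Elongation θ = 360° × 16/29.531 ≈ 195.0°.
cos 195.0° = (-0.966), so f = (1 − (-0.966))/2 = 0.983, so 98%.

98%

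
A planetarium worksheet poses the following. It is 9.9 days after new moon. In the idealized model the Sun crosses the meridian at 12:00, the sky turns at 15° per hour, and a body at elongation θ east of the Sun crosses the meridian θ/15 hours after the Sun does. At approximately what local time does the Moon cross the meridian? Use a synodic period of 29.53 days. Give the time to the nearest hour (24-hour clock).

Elongation θ = 360° × 9.9/29.53 ≈ 120.7°.
At 15° of sky rotation per hour, 120.7° corresponds to a 8.05 h lag.
12:00 + 8.05 h ≈ 20:03 → 20:00 to the nearest hour.

20:00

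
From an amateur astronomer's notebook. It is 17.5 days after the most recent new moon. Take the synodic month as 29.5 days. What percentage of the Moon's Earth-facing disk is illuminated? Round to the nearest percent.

Phase angle: θ = 360°·(17.5 d)/(29.5 d) = 213.6°.
cos 213.6° = (-0.833), so f = (1 − (-0.833))/2 = 0.917, so 92%.

92%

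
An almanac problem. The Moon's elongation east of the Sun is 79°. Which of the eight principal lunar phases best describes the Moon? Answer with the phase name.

first quarter

79° lies in the first quarter sector of the 8-phase cycle.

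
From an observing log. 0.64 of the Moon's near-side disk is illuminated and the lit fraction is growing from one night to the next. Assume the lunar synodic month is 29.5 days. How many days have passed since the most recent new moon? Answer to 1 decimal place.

From f = (1 − cos θ)/2: cos θ = 1 − 2×0.64 = -0.280; arccos → 106.3°.
Before full moon the principal value applies: θ = 106.3°.
Age = 29.5 × 106.3°/360° ≈ 8.71 days.

8.7 days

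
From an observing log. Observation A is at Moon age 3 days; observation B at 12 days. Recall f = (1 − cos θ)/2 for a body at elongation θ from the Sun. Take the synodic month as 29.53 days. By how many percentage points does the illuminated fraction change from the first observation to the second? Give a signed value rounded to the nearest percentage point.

θ₁ = 360° × 3/29.53 = 36.6°, f₁ = (1 − cos θ₁)/2 = 0.098.
θ₂ = 360° × 12/29.53 = 146.3°, f₂ = (1 − cos θ₂)/2 = 0.916.
Change = f₂ − f₁ = +0.817 → +82 percentage points.

+82 percentage points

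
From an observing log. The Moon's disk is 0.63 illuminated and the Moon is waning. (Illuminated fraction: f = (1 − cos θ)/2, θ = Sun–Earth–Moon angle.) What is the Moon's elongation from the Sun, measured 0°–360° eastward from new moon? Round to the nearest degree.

cos θ = 1 − 2f = -0.260, giving a principal value of 105.1°.
A waning Moon lies in 180°–360°, so θ = 360° − 105.1° = 254.9°.

255°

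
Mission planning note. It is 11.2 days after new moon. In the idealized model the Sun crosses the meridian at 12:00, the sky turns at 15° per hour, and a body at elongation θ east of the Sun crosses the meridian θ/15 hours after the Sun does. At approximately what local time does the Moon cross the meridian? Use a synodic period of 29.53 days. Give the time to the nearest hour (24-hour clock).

The Moon has covered 11.2/29.53 of its cycle, so θ ≈ 360° × 11.2/29.53 = 136.5°.
At 15° of sky rotation per hour, 136.5° corresponds to a 9.10 h lag.
12:00 + 9.10 h ≈ 21:06 → 21:00 to the nearest hour.

21:00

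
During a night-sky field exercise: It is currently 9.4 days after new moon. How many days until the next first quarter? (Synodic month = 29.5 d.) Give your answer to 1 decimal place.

27.5 days

First quarter occurs at elongation 90°, i.e. at age 29.5 × 90/360 = 7.375 d.
Already past this cycle's first quarter; the next is at 7.375 + 29.5 = 36.875 d, so 36.875 − 9.4 = 27.475 days.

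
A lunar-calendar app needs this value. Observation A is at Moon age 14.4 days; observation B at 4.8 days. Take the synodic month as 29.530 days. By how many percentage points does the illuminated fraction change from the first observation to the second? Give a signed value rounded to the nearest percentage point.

-76 percentage points

θ₁ = 360° × 14.4/29.530 = 175.6°, f₁ = (1 − cos θ₁)/2 = 0.998.
θ₂ = 360° × 4.8/29.530 = 58.5°, f₂ = (1 − cos θ₂)/2 = 0.239.
Change = f₂ − f₁ = -0.760 → -76 percentage points.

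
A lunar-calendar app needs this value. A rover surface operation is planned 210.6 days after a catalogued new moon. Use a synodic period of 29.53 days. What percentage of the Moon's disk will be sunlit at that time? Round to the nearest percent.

16%

210.6/29.53 = 7.132 lunations, so 7 complete cycles and 3.89 d into the next.
Elongation θ = 360° × 3.89/29.53 ≈ 47.4°.
cos 47.4° = 0.677, so f = (1 − 0.677)/2 = 0.162, so 16%.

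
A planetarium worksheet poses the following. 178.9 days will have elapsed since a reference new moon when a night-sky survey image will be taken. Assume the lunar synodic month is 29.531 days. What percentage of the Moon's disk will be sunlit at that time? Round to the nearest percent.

Reduce mod P: 178.9 − 6×29.531 = 1.71 d into the current lunation.
Phase angle: θ = 360°·(1.71 d)/(29.531 d) = 20.9°.
cos 20.9° = 0.934, so f = (1 − 0.934)/2 = 0.033, so 3%.

3%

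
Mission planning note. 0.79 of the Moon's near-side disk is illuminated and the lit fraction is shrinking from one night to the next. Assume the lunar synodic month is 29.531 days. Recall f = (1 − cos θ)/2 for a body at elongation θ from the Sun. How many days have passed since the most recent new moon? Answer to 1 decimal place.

19.2 days

From f = (1 − cos θ)/2: cos θ = 1 − 2×0.79 = -0.580; arccos → 125.5°.
Since the Moon is past full (waning), take the reflex angle: θ = 360° − 125.5° = 234.5°.
Age = 29.531 × 234.5°/360° ≈ 19.24 days.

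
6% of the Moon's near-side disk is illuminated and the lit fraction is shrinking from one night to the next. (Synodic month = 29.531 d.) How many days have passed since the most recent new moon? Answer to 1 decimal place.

From f = (1 − cos θ)/2: cos θ = 1 − 2×0.06 = 0.880; arccos → 28.4°.
A waning Moon lies in 180°–360°, so θ = 360° − 28.4° = 331.6°.
At 360°/29.531 d per day, 331.6° corresponds to 27.20 days.

27.2 days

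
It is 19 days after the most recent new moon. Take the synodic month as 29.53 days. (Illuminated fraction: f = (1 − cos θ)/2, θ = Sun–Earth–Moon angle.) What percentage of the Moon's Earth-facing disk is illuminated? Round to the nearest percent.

Elongation θ = 360° × 19/29.53 ≈ 231.6°.
With cos θ = (-0.621), the lit fraction is (1 − (-0.621))/2 ≈ 0.810, so 81%.

81%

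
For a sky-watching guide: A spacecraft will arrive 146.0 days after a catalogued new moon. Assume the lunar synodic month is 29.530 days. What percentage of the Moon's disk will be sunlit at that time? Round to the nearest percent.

3%

146.0/29.530 = 4.944 lunations, so 4 complete cycles and 27.88 d into the next.
Elongation θ = 360° × 27.88/29.530 ≈ 339.9°.
cos 339.9° = 0.939, so f = (1 − 0.939)/2 = 0.030, so 3%.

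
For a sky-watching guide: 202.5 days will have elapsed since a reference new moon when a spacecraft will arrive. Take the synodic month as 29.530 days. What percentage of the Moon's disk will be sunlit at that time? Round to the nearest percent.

19%

202.5 d spans 6 complete synodic months (6 × 29.530 = 177.18 d) plus 25.32 d.
Phase angle: θ = 360°·(25.32 d)/(29.530 d) = 308.7°.
With cos θ = 0.625, the lit fraction is (1 − 0.625)/2 ≈ 0.188, so 19%.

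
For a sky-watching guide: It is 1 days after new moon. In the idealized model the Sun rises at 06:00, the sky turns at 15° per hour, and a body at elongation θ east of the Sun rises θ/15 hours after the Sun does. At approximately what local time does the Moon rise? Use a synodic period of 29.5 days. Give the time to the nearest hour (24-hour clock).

07:00

Elongation θ = 360° × 1/29.5 ≈ 12.2°.
Delay after the Sun = 12.2° / (15°/h) ≈ 0.81 h.
06:00 + 0.81 h ≈ 06:49 → 07:00 to the nearest hour.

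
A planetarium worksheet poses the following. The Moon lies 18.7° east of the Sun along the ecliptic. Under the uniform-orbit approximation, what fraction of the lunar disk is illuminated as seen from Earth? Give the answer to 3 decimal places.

f = (1 − cos 18.7°)/2 = (1 − 0.947)/2 ≈ 0.026.

0.026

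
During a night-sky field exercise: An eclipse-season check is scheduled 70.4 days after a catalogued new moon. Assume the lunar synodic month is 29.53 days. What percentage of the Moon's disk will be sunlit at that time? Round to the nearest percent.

87%

70.4/29.53 = 2.384 lunations, so 2 complete cycles and 11.34 d into the next.
Phase angle: θ = 360°·(11.34 d)/(29.53 d) = 138.2°.
Illuminated fraction = (1 − cos 138.2°)/2 = (1 − (-0.746))/2 ≈ 0.873, so 87%.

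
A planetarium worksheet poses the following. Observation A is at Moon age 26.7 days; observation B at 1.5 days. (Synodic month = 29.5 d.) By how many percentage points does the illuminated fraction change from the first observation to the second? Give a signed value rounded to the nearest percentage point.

θ₁ = 360° × 26.7/29.5 = 325.8°, f₁ = (1 − cos θ₁)/2 = 0.086.
θ₂ = 360° × 1.5/29.5 = 18.3°, f₂ = (1 − cos θ₂)/2 = 0.025.
Change = f₂ − f₁ = -0.061 → -6 percentage points.

-6 percentage points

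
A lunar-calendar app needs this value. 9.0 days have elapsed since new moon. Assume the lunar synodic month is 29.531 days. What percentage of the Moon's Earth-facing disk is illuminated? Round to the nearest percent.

Phase angle: θ = 360°·(9.0 d)/(29.531 d) = 109.7°.
cos 109.7° = (-0.337), so f = (1 − (-0.337))/2 = 0.669, so 67%.

67%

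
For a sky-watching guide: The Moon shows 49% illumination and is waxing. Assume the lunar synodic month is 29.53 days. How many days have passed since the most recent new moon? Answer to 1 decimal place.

7.3 days

From f = (1 − cos θ)/2: cos θ = 1 − 2×0.49 = 0.020; arccos → 88.9°.
The Moon is waxing (0°–180°), so θ = 88.9° directly.
At 360°/29.53 d per day, 88.9° corresponds to 7.29 days.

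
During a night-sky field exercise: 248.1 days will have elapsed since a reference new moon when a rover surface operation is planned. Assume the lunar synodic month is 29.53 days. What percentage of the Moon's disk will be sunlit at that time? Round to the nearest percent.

91%

248.1/29.53 = 8.402 lunations, so 8 complete cycles and 11.86 d into the next.
The Moon has covered 11.86/29.53 of its cycle, so θ ≈ 360° × 11.86/29.53 = 144.6°.
With cos θ = (-0.815), the lit fraction is (1 − (-0.815))/2 ≈ 0.907, so 91%.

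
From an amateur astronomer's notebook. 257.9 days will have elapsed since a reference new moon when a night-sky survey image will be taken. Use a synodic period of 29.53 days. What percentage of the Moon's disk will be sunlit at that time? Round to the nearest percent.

257.9 d spans 8 complete synodic months (8 × 29.53 = 236.24 d) plus 21.66 d.
Elongation θ = 360° × 21.66/29.53 ≈ 264.1°.
Illuminated fraction = (1 − cos 264.1°)/2 = (1 − (-0.104))/2 ≈ 0.552, so 55%.

55%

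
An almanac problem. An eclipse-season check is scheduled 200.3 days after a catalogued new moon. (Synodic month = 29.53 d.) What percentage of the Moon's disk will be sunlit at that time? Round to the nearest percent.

40%

200.3 d spans 6 complete synodic months (6 × 29.53 = 177.18 d) plus 23.12 d.
Phase angle: θ = 360°·(23.12 d)/(29.53 d) = 281.9°.
Illuminated fraction = (1 − cos 281.9°)/2 = (1 − 0.205)/2 ≈ 0.397, so 40%.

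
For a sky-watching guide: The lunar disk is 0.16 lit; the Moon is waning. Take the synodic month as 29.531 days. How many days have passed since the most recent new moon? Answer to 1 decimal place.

25.7 days

Invert f = (1 − cos θ)/2 to get cos θ = 1 − 2(0.16) = 0.680, hence θ₀ = arccos 0.680 = 47.2°.
Since the Moon is past full (waning), take the reflex angle: θ = 360° − 47.2° = 312.8°.
That fraction of the synodic month is 312.8/360 × 29.531 d ≈ 25.66 d.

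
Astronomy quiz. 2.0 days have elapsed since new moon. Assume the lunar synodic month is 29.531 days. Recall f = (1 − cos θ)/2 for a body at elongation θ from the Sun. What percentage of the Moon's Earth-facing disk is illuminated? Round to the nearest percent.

Elongation θ = 360° × 2.0/29.531 ≈ 24.4°.
With cos θ = 0.911, the lit fraction is (1 − 0.911)/2 ≈ 0.045, so 4%.

4%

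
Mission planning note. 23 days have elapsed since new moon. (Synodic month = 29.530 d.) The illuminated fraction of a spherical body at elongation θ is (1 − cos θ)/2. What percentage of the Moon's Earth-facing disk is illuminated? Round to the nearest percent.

Phase angle: θ = 360°·(23 d)/(29.530 d) = 280.4°.
Illuminated fraction = (1 − cos 280.4°)/2 = (1 − 0.180)/2 ≈ 0.410, so 41%.

41%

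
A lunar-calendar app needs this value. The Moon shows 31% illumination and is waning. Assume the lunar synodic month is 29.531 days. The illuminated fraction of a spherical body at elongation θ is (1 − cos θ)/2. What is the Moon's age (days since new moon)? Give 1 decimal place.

24.0 days

From f = (1 − cos θ)/2: cos θ = 1 − 2×0.31 = 0.380; arccos → 67.7°.
Since the Moon is past full (waning), take the reflex angle: θ = 360° − 67.7° = 292.3°.
That fraction of the synodic month is 292.3/360 × 29.531 d ≈ 23.98 d.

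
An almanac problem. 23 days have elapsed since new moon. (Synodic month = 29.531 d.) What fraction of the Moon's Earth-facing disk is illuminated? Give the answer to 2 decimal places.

0.41

Phase angle: θ = 360°·(23 d)/(29.531 d) = 280.4°.
cos 280.4° = 0.180, so f = (1 − 0.180)/2 = 0.410.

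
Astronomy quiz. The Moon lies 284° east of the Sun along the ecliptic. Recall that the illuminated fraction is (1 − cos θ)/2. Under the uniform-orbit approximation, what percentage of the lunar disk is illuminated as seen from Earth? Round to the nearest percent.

cos 284° = 0.242, so f = (1 − 0.242)/2 = 0.379, i.e. 38%.

38%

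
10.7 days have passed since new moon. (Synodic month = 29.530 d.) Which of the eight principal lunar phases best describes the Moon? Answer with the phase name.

waxing gibbous

At 10.7/29.530 of the cycle, θ ≈ 130° — the waxing gibbous range.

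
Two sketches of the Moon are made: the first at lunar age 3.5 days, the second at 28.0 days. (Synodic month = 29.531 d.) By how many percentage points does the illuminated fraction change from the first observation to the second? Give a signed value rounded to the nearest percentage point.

First observation: θ = 360°·3.5/29.531 = 42.7°, so f = 0.132.
Second observation: θ = 341.3°, f = 0.026.
Δf = 0.026 − 0.132 = -0.106, i.e. -11 pp.

-11 percentage points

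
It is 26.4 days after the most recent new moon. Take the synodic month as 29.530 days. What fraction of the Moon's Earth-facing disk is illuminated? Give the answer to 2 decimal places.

0.11

Phase angle: θ = 360°·(26.4 d)/(29.530 d) = 321.8°.
cos 321.8° = 0.786, so f = (1 − 0.786)/2 = 0.107.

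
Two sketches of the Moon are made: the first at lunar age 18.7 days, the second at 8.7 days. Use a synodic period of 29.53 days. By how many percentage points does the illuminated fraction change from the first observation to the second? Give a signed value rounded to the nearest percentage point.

θ₁ = 360° × 18.7/29.53 = 228.0°, f₁ = (1 − cos θ₁)/2 = 0.835.
θ₂ = 360° × 8.7/29.53 = 106.1°, f₂ = (1 − cos θ₂)/2 = 0.638.
Change = f₂ − f₁ = -0.196 → -20 percentage points.

-20 percentage points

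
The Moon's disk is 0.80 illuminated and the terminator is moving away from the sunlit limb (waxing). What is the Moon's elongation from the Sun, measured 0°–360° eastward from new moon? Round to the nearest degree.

Invert f = (1 − cos θ)/2 to get cos θ = 1 − 2(0.80) = -0.600, hence θ₀ = arccos -0.600 = 126.9°.
Waxing ⇒ before full, so θ = 126.9°.

127°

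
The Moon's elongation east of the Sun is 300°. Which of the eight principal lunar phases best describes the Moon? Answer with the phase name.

waning crescent

The waning crescent sector spans roughly 292°–338°; 300° falls inside it.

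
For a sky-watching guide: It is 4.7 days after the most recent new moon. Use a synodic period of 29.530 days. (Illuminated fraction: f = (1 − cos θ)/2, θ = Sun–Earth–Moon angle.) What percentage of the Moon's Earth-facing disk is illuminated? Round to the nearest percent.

23%

Elongation θ = 360° × 4.7/29.530 ≈ 57.3°.
Illuminated fraction = (1 − cos 57.3°)/2 = (1 − 0.540)/2 ≈ 0.230, so 23%.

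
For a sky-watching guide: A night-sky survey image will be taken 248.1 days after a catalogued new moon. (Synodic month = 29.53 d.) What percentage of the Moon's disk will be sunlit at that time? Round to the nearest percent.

248.1/29.53 = 8.402 lunations, so 8 complete cycles and 11.86 d into the next.
Elongation θ = 360° × 11.86/29.53 ≈ 144.6°.
With cos θ = (-0.815), the lit fraction is (1 − (-0.815))/2 ≈ 0.907, so 91%.

91%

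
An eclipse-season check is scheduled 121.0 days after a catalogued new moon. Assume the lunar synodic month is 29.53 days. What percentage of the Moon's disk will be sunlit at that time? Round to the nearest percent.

9%

121.0 d spans 4 complete synodic months (4 × 29.53 = 118.12 d) plus 2.88 d.
Elongation θ = 360° × 2.88/29.53 ≈ 35.1°.
With cos θ = 0.818, the lit fraction is (1 − 0.818)/2 ≈ 0.091, so 9%.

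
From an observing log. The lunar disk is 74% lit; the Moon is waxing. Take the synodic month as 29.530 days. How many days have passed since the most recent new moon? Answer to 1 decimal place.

9.7 days

cos θ = 1 − 2f = -0.480, giving a principal value of 118.7°.
The Moon is waxing (0°–180°), so θ = 118.7° directly.
Age = 29.530 × 118.7°/360° ≈ 9.74 days.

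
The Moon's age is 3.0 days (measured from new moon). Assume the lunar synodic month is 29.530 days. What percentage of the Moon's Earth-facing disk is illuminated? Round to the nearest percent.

Phase angle: θ = 360°·(3.0 d)/(29.530 d) = 36.6°.
cos 36.6° = 0.803, so f = (1 − 0.803)/2 = 0.098, so 10%.

10%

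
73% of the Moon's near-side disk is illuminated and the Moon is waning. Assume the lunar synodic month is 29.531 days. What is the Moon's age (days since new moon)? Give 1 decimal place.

19.9 days

cos θ = 1 − 2f = -0.460, giving a principal value of 117.4°.
A waning Moon lies in 180°–360°, so θ = 360° − 117.4° = 242.6°.
That fraction of the synodic month is 242.6/360 × 29.531 d ≈ 19.90 d.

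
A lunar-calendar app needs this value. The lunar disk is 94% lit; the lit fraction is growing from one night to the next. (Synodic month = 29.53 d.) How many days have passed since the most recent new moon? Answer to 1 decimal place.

12.4 days

cos θ = 1 − 2f = -0.880, giving a principal value of 151.6°.
Waxing ⇒ before full, so θ = 151.6°.
Age = 29.53 × 151.6°/360° ≈ 12.44 days.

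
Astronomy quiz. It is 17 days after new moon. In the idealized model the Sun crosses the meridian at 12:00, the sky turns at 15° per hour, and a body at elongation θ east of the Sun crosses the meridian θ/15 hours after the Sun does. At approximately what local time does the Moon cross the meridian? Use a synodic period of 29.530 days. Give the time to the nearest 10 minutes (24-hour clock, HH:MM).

Elongation θ = 360° × 17/29.530 ≈ 207.2°.
Delay after the Sun = 207.2° / (15°/h) ≈ 13.82 h.
12:00 + 13.816 h ≈ 01:49 → 01:50 to the nearest ten minutes.

01:50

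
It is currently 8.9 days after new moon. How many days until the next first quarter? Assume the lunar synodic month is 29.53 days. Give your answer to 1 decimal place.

First quarter is 0.25 of the way through the cycle: age 0.25 × 29.53 = 7.383 d.
This lunation's first quarter (7.383 d) has passed, so add one period: 36.913 − 8.9 = 28.013 days.

28.0 days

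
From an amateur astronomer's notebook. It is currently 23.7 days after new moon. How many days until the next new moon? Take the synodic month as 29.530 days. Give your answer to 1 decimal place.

One full lunation from the last new moon is 29.530 d; remaining = 29.530 − 23.7 = 5.830 d.

5.8 days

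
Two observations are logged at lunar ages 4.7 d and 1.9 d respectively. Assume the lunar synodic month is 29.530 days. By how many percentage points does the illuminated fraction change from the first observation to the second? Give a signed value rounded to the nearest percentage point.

-19 pp

θ₁ = 360° × 4.7/29.530 = 57.3°, f₁ = (1 − cos θ₁)/2 = 0.230.
θ₂ = 360° × 1.9/29.530 = 23.2°, f₂ = (1 − cos θ₂)/2 = 0.040.
Change = f₂ − f₁ = -0.190 → -19 percentage points.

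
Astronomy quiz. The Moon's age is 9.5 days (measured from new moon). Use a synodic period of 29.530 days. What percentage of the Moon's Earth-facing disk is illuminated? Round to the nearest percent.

Phase angle: θ = 360°·(9.5 d)/(29.530 d) = 115.8°.
With cos θ = (-0.435), the lit fraction is (1 − (-0.435))/2 ≈ 0.718, so 72%.

72%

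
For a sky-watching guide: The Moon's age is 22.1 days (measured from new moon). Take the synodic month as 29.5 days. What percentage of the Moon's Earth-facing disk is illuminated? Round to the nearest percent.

The Moon has covered 22.1/29.5 of its cycle, so θ ≈ 360° × 22.1/29.5 = 269.7°.
cos 269.7° = (-0.005), so f = (1 − (-0.005))/2 = 0.503, so 50%.

50%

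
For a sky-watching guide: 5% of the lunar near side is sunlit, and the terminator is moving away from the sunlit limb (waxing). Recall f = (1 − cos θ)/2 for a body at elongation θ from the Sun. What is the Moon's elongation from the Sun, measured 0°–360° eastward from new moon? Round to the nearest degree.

Invert f = (1 − cos θ)/2 to get cos θ = 1 − 2(0.05) = 0.900, hence θ₀ = arccos 0.900 = 25.8°.
Before full moon the principal value applies: θ = 25.8°.

26°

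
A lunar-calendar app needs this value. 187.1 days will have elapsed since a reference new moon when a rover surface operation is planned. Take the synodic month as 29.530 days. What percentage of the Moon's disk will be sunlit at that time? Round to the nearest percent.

Reduce mod P: 187.1 − 6×29.530 = 9.92 d into the current lunation.
Phase angle: θ = 360°·(9.92 d)/(29.530 d) = 120.9°.
Illuminated fraction = (1 − cos 120.9°)/2 = (1 − (-0.514))/2 ≈ 0.757, so 76%.

76%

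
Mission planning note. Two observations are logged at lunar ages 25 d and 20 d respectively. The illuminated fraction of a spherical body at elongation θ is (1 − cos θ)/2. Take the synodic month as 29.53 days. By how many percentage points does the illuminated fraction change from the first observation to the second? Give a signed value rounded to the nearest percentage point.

First observation: θ = 360°·25/29.53 = 304.8°, so f = 0.215.
Second observation: θ = 243.8°, f = 0.721.
Δf = 0.721 − 0.215 = +0.506, i.e. +51 pp.

+51 percentage points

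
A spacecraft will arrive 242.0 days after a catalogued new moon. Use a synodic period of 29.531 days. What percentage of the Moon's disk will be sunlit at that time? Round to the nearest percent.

33%

242.0 d spans 8 complete synodic months (8 × 29.531 = 236.25 d) plus 5.75 d.
Phase angle: θ = 360°·(5.75 d)/(29.531 d) = 70.1°.
With cos θ = 0.340, the lit fraction is (1 − 0.340)/2 ≈ 0.330, so 33%.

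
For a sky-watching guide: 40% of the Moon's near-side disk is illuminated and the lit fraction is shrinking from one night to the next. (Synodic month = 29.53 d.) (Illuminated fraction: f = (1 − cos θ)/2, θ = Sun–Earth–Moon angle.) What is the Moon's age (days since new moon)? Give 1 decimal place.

23.1 days

Invert f = (1 − cos θ)/2 to get cos θ = 1 − 2(0.40) = 0.200, hence θ₀ = arccos 0.200 = 78.5°.
Since the Moon is past full (waning), take the reflex angle: θ = 360° − 78.5° = 281.5°.
Age = 29.53 × 281.5°/360° ≈ 23.09 days.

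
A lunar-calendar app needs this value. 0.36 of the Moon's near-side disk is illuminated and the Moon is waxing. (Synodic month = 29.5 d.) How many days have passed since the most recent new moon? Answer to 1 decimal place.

6.0 days

cos θ = 1 − 2f = 0.280, giving a principal value of 73.7°.
The Moon is waxing (0°–180°), so θ = 73.7° directly.
Age = 29.5 × 73.7°/360° ≈ 6.04 days.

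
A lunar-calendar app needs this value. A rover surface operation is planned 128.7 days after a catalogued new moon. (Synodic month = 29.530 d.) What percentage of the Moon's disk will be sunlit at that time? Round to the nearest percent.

81%

Reduce mod P: 128.7 − 4×29.530 = 10.58 d into the current lunation.
Elongation θ = 360° × 10.58/29.530 ≈ 129.0°.
cos 129.0° = (-0.629), so f = (1 − (-0.629))/2 = 0.815, so 81%.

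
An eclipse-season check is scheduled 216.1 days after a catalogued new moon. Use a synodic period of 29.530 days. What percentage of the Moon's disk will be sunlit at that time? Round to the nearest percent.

71%

216.1/29.530 = 7.318 lunations, so 7 complete cycles and 9.39 d into the next.
Phase angle: θ = 360°·(9.39 d)/(29.530 d) = 114.5°.
With cos θ = (-0.414), the lit fraction is (1 − (-0.414))/2 ≈ 0.707, so 71%.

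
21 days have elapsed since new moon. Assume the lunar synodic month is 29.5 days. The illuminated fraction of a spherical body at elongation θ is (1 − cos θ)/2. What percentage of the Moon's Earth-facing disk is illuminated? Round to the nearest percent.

62%

Elongation θ = 360° × 21/29.5 ≈ 256.3°.
Illuminated fraction = (1 − cos 256.3°)/2 = (1 − (-0.237))/2 ≈ 0.619, so 62%.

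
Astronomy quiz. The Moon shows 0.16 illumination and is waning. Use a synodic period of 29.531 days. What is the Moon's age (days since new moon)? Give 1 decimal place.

25.7 days

cos θ = 1 − 2f = 0.680, giving a principal value of 47.2°.
Waning ⇒ past full, so θ = 360° − 47.2° = 312.8°.
At 360°/29.531 d per day, 312.8° corresponds to 25.66 days.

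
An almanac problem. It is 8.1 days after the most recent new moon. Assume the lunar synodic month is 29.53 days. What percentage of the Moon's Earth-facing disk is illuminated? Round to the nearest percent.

Phase angle: θ = 360°·(8.1 d)/(29.53 d) = 98.7°.
With cos θ = (-0.152), the lit fraction is (1 − (-0.152))/2 ≈ 0.576, so 58%.

58%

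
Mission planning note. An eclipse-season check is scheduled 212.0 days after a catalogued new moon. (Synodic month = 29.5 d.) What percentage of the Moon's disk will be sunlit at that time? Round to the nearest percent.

Reduce mod P: 212.0 − 7×29.5 = 5.50 d into the current lunation.
Elongation θ = 360° × 5.50/29.5 ≈ 67.1°.
cos 67.1° = 0.389, so f = (1 − 0.389)/2 = 0.306, so 31%.

31%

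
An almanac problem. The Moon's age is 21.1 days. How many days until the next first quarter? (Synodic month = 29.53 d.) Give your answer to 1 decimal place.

First quarter occurs at elongation 90°, i.e. at age 29.53 × 90/360 = 7.383 d.
This lunation's first quarter (7.383 d) has passed, so add one period: 36.913 − 21.1 = 15.812 days.

15.8 days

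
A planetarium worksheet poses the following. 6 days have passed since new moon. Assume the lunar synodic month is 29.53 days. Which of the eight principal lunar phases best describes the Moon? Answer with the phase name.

At 6/29.53 of the cycle, θ ≈ 73° — the first quarter range.

first quarter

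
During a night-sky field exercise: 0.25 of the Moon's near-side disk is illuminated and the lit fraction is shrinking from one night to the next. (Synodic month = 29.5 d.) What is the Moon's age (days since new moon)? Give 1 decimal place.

From f = (1 − cos θ)/2: cos θ = 1 − 2×0.25 = 0.500; arccos → 60.0°.
Waning ⇒ past full, so θ = 360° − 60.0° = 300.0°.
That fraction of the synodic month is 300.0/360 × 29.5 d ≈ 24.58 d.

24.6 days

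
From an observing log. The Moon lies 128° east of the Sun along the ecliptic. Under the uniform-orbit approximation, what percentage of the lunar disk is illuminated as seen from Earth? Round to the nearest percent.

f = (1 − cos 128°)/2 = (1 − (-0.616))/2 ≈ 0.808, i.e. 81%.

81%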